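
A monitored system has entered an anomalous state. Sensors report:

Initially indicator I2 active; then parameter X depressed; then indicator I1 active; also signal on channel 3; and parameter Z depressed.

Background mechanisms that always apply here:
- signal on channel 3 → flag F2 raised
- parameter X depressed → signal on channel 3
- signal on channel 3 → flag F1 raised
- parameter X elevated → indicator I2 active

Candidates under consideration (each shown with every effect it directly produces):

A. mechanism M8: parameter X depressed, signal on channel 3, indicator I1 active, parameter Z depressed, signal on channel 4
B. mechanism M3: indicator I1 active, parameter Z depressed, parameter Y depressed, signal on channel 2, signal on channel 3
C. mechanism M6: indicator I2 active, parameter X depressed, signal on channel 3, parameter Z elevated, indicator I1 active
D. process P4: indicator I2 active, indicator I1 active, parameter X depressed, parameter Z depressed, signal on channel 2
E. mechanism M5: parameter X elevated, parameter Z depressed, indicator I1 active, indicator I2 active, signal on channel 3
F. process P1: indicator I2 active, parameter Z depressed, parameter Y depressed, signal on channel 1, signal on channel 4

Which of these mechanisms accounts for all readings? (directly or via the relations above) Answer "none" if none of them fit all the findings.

Per-candidate check:
(A) mechanism M8 — does not account for indicator I2 active
(B) mechanism M3 — indicator I2 active -; parameter X depressed -; indicator I1 active +; signal on channel 3 +; parameter Z depressed +
(C) mechanism M6 — indicator I2 active +; parameter X depressed +; indicator I1 active +; signal on channel 3 +; parameter Z depressed -
(D) process P4 — accounts for every observation (signal on channel 3 through parameter X depressed → signal on channel 3)
(E) mechanism M5 — indicator I2 active +; parameter X depressed -; indicator I1 active +; signal on channel 3 +; parameter Z depressed +
(F) process P1 — indicator I2 active +; parameter X depressed -; indicator I1 active -; signal on channel 3 -; parameter Z depressed +
(D) alone accounts for all the evidence.

D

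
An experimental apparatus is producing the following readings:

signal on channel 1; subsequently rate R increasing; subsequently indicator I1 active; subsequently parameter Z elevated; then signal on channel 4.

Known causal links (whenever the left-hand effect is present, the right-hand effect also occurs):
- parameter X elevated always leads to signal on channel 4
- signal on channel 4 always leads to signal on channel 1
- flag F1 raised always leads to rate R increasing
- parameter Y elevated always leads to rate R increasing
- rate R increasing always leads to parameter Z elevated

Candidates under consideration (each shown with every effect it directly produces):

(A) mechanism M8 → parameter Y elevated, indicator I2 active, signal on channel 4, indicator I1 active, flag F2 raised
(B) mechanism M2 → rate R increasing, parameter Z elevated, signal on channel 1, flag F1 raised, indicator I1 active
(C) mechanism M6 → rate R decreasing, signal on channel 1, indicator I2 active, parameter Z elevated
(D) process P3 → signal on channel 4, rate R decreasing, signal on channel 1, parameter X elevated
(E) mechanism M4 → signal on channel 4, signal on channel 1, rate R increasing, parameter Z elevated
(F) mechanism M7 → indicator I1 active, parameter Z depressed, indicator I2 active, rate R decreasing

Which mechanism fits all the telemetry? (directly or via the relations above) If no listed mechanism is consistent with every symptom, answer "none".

A

For each candidate, compare predicted effects to what was observed:
(A) mechanism M8 — signal on channel 1 + (through signal on channel 4 → signal on channel 1); rate R increasing + (through parameter Y elevated → rate R increasing); indicator I1 active +; parameter Z elevated + (through parameter Y elevated → rate R increasing → parameter Z elevated); signal on channel 4 +
(B) mechanism M2 — signal on channel 1 +; rate R increasing +; indicator I1 active +; parameter Z elevated +; signal on channel 4 -
(C) mechanism M6 — fails on rate R increasing, indicator I1 active, signal on channel 4 (predicts rate R decreasing, not rate R increasing)
(D) process P3 — signal on channel 1 +; rate R increasing -; indicator I1 active -; parameter Z elevated -; signal on channel 4 +
(E) mechanism M4 — does not account for indicator I1 active
(F) mechanism M7 — fails on signal on channel 1, rate R increasing, parameter Z elevated, signal on channel 4 (predicts rate R decreasing, not rate R increasing; predicts parameter Z depressed, not parameter Z elevated)
(A) alone accounts for all the evidence.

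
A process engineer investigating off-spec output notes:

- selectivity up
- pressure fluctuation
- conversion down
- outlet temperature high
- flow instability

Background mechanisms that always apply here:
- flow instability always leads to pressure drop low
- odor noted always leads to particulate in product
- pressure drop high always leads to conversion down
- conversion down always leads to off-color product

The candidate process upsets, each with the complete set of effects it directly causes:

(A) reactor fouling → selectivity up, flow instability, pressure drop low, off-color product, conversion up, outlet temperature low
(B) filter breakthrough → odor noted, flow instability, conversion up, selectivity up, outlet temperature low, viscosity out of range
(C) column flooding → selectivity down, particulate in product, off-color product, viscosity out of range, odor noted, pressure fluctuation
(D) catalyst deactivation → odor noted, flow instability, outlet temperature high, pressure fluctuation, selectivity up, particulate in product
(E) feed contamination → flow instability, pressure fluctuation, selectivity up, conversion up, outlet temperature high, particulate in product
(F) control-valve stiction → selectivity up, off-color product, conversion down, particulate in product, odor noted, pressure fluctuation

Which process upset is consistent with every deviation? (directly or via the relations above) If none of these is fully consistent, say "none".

Per-candidate check:
(A) reactor fouling — selectivity up match; pressure fluctuation miss; conversion down miss; outlet temperature high miss; flow instability match
(B) filter breakthrough — selectivity up match; pressure fluctuation miss; conversion down miss; outlet temperature high miss; flow instability match
(C) column flooding — fails on selectivity up, conversion down, outlet temperature high, flow instability (predicts selectivity down, not selectivity up)
(D) catalyst deactivation — selectivity up match; pressure fluctuation match; conversion down miss; outlet temperature high match; flow instability match
(E) feed contamination — selectivity up match; pressure fluctuation match; conversion down miss; outlet temperature high match; flow instability match
(F) control-valve stiction — selectivity up match; pressure fluctuation match; conversion down match; outlet temperature high miss; flow instability miss
No candidate is consistent with all observations.

none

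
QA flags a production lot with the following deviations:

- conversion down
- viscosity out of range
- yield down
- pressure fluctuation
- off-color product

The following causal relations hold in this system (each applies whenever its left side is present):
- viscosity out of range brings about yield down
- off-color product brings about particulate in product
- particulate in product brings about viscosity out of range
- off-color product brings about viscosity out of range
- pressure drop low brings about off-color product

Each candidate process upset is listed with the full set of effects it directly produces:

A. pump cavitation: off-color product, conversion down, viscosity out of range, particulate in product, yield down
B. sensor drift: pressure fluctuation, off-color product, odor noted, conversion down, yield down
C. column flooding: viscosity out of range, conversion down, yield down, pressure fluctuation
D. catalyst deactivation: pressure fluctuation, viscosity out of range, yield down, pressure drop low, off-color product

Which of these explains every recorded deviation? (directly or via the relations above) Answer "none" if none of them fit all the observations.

For each candidate, compare predicted effects to what was observed:
(A) pump cavitation — does not account for pressure fluctuation
(B) sensor drift — conversion down yes; viscosity out of range yes (via off-color product → viscosity out of range); yield down yes; pressure fluctuation yes; off-color product yes
(C) column flooding — conversion down yes; viscosity out of range yes; yield down yes; pressure fluctuation yes; off-color product NO
(D) catalyst deactivation — conversion down NO; viscosity out of range yes; yield down yes; pressure fluctuation yes; off-color product yes
Only (B) is consistent with every observation.

B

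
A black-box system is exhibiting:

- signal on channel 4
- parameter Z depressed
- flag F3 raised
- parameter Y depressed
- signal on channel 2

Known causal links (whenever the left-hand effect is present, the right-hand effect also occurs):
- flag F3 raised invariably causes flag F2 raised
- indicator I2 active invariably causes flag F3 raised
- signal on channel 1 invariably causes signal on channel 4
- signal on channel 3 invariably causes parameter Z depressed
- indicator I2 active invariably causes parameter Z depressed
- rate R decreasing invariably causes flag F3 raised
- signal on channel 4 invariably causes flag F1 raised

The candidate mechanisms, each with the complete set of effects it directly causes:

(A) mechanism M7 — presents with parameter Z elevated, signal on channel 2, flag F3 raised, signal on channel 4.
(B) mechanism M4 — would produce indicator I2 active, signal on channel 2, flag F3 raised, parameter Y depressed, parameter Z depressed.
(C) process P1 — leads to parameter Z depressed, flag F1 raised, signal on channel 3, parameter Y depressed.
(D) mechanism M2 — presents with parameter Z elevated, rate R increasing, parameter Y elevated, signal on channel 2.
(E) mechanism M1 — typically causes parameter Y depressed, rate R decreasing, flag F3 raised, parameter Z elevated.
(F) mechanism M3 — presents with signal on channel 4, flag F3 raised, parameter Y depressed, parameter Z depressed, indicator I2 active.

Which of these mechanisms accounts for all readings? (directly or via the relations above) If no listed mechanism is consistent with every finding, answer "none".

Testing each hypothesis:
(A) mechanism M7 — fails on parameter Z depressed, parameter Y depressed (predicts parameter Z elevated, not parameter Z depressed)
(B) mechanism M4 — signal on channel 4 miss; parameter Z depressed match; flag F3 raised match; parameter Y depressed match; signal on channel 2 match
(C) process P1 — does not account for signal on channel 4, flag F3 raised, signal on channel 2
(D) mechanism M2 — fails on signal on channel 4, parameter Z depressed, flag F3 raised, parameter Y depressed (predicts parameter Z elevated, not parameter Z depressed; predicts parameter Y elevated, not parameter Y depressed)
(E) mechanism M1 — fails on signal on channel 4, parameter Z depressed, signal on channel 2 (predicts parameter Z elevated, not parameter Z depressed)
(F) mechanism M3 — signal on channel 4 match; parameter Z depressed match; flag F3 raised match; parameter Y depressed match; signal on channel 2 miss
No candidate is consistent with all observations.

none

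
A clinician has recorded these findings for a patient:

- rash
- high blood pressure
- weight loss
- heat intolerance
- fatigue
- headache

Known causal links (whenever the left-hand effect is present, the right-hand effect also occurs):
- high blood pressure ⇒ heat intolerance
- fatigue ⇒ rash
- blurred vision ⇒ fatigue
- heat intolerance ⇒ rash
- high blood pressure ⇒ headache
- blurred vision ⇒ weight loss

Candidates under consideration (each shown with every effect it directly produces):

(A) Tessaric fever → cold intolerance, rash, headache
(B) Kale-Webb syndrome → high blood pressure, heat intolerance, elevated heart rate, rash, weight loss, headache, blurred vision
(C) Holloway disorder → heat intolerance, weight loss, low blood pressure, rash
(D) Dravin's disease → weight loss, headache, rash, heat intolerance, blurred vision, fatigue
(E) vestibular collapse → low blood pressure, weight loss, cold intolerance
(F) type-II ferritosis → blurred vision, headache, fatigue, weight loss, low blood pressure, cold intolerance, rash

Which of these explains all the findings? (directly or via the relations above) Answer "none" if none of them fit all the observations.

B

Testing each hypothesis:
(A) Tessaric fever — fails on high blood pressure, weight loss, heat intolerance, fatigue (predicts cold intolerance, not heat intolerance)
(B) Kale-Webb syndrome — accounts for every observation (fatigue by blurred vision → fatigue)
(C) Holloway disorder — fails on high blood pressure, fatigue, headache (predicts low blood pressure, not high blood pressure)
(D) Dravin's disease — rash match; high blood pressure miss; weight loss match; heat intolerance match; fatigue match; headache match
(E) vestibular collapse — rash miss; high blood pressure miss; weight loss match; heat intolerance miss; fatigue miss; headache miss
(F) type-II ferritosis — fails on high blood pressure, heat intolerance (predicts low blood pressure, not high blood pressure; predicts cold intolerance, not heat intolerance)
(B) alone accounts for all the evidence.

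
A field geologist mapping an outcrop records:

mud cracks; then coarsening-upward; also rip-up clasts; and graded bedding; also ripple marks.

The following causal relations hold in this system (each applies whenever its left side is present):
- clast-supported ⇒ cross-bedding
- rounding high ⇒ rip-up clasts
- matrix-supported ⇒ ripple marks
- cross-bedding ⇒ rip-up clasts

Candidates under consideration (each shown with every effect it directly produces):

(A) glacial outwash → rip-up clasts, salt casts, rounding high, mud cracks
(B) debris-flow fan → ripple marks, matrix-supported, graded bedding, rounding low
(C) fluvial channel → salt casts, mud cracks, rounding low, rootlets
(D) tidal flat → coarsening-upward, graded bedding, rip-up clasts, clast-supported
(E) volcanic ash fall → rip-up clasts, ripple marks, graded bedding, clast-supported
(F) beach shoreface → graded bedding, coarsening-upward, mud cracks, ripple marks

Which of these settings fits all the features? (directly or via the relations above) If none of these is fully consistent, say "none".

For each candidate, compare predicted effects to what was observed:
(A) glacial outwash — does not account for coarsening-upward, graded bedding, ripple marks
(B) debris-flow fan — mud cracks NO; coarsening-upward NO; rip-up clasts NO; graded bedding yes; ripple marks yes
(C) fluvial channel — mud cracks yes; coarsening-upward NO; rip-up clasts NO; graded bedding NO; ripple marks NO
(D) tidal flat — mud cracks NO; coarsening-upward yes; rip-up clasts yes; graded bedding yes; ripple marks NO
(E) volcanic ash fall — does not account for mud cracks, coarsening-upward
(F) beach shoreface — mud cracks yes; coarsening-upward yes; rip-up clasts NO; graded bedding yes; ripple marks yes
Every candidate fails on at least one observation.

none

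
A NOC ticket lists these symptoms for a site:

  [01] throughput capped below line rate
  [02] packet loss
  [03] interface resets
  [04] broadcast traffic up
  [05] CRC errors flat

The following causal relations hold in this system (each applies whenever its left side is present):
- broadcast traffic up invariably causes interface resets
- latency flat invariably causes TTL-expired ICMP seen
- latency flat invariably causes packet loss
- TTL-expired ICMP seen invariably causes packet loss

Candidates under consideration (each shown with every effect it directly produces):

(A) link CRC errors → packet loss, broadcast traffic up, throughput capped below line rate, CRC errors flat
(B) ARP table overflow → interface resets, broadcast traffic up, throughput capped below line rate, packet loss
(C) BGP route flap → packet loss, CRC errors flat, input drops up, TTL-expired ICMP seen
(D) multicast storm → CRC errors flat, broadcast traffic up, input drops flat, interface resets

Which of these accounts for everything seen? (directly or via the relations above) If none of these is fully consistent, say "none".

A

Per-candidate check:
(A) link CRC errors — throughput capped below line rate ✓; packet loss ✓; interface resets ✓ (by broadcast traffic up → interface resets); broadcast traffic up ✓; CRC errors flat ✓
(B) ARP table overflow — throughput capped below line rate ✓; packet loss ✓; interface resets ✓; broadcast traffic up ✓; CRC errors flat ✗
(C) BGP route flap — does not account for throughput capped below line rate, interface resets, broadcast traffic up
(D) multicast storm — throughput capped below line rate ✗; packet loss ✗; interface resets ✓; broadcast traffic up ✓; CRC errors flat ✓
Only (A) is consistent with every observation.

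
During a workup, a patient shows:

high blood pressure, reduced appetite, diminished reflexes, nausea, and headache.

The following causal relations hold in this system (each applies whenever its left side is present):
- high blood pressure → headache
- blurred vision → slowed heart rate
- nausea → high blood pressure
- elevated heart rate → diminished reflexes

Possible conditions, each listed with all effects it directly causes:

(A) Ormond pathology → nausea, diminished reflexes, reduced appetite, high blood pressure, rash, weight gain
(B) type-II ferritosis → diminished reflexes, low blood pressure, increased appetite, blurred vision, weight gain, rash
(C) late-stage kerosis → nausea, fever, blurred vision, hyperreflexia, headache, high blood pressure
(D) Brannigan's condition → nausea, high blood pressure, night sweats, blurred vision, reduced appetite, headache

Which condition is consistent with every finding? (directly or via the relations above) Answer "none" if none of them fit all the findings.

A

Checking each candidate against the observations:
(A) Ormond pathology — accounts for every observation (headache via high blood pressure → headache)
(B) type-II ferritosis — fails on high blood pressure, reduced appetite, nausea, headache (predicts low blood pressure, not high blood pressure; predicts increased appetite, not reduced appetite)
(C) late-stage kerosis — high blood pressure +; reduced appetite -; diminished reflexes -; nausea +; headache +
(D) Brannigan's condition — high blood pressure +; reduced appetite +; diminished reflexes -; nausea +; headache +
Only (A) is consistent with every observation.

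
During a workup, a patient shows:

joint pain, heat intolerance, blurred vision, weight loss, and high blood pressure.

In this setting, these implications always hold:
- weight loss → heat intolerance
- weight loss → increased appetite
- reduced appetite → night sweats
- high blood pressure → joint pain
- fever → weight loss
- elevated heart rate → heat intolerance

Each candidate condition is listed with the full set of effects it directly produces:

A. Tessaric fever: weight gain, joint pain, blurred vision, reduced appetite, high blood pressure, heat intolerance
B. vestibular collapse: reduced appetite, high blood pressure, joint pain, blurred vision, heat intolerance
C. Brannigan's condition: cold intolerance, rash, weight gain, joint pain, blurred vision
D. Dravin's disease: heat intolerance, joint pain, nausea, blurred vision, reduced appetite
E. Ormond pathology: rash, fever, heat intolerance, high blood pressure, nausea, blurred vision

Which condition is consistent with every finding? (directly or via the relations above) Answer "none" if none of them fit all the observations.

Testing each hypothesis:
(A) Tessaric fever — fails on weight loss (predicts weight gain, not weight loss)
(B) vestibular collapse — joint pain +; heat intolerance +; blurred vision +; weight loss -; high blood pressure +
(C) Brannigan's condition — fails on heat intolerance, weight loss, high blood pressure (predicts cold intolerance, not heat intolerance; predicts weight gain, not weight loss)
(D) Dravin's disease — joint pain +; heat intolerance +; blurred vision +; weight loss -; high blood pressure -
(E) Ormond pathology — joint pain + (via high blood pressure → joint pain); heat intolerance +; blurred vision +; weight loss + (via fever → weight loss); high blood pressure +
(E) alone accounts for all the evidence.

E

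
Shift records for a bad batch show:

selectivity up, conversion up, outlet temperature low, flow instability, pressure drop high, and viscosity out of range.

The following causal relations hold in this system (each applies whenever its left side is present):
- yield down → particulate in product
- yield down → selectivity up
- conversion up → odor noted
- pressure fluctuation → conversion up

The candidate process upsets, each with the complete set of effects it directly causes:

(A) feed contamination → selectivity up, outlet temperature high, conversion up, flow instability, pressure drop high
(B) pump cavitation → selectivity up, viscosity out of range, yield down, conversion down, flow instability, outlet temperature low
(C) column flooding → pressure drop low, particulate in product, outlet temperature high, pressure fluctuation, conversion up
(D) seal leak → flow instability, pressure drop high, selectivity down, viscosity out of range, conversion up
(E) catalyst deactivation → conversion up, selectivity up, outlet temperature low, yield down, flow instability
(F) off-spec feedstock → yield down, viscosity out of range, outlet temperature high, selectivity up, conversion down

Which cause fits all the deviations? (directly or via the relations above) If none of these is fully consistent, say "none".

Checking each candidate against the observations:
(A) feed contamination — selectivity up ✓; conversion up ✓; outlet temperature low ✗; flow instability ✓; pressure drop high ✓; viscosity out of range ✗
(B) pump cavitation — fails on conversion up, pressure drop high (predicts conversion down, not conversion up)
(C) column flooding — fails on selectivity up, outlet temperature low, flow instability, pressure drop high, viscosity out of range (predicts outlet temperature high, not outlet temperature low; predicts pressure drop low, not pressure drop high)
(D) seal leak — selectivity up ✗; conversion up ✓; outlet temperature low ✗; flow instability ✓; pressure drop high ✓; viscosity out of range ✓
(E) catalyst deactivation — selectivity up ✓; conversion up ✓; outlet temperature low ✓; flow instability ✓; pressure drop high ✗; viscosity out of range ✗
(F) off-spec feedstock — fails on conversion up, outlet temperature low, flow instability, pressure drop high (predicts conversion down, not conversion up; predicts outlet temperature high, not outlet temperature low)
No candidate is consistent with all observations.

none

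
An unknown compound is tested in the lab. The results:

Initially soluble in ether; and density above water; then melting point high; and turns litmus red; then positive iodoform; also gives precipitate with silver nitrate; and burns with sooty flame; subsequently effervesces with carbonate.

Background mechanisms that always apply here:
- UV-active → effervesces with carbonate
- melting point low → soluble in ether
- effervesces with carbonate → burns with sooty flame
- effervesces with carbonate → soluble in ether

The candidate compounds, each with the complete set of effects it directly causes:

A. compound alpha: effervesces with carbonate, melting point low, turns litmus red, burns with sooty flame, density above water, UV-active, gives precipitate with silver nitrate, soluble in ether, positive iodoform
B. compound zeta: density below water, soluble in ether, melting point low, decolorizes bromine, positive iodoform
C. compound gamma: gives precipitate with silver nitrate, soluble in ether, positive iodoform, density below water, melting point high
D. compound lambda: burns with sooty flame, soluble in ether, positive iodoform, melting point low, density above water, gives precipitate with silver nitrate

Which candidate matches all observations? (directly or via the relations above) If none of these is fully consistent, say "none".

none

For each candidate, compare predicted effects to what was observed:
(A) compound alpha — soluble in ether match; density above water match; melting point high miss; turns litmus red match; positive iodoform match; gives precipitate with silver nitrate match; burns with sooty flame match; effervesces with carbonate match
(B) compound zeta — fails on density above water, melting point high, turns litmus red, gives precipitate with silver nitrate, burns with sooty flame, effervesces with carbonate (predicts density below water, not density above water; predicts melting point low, not melting point high)
(C) compound gamma — soluble in ether match; density above water miss; melting point high match; turns litmus red miss; positive iodoform match; gives precipitate with silver nitrate match; burns with sooty flame miss; effervesces with carbonate miss
(D) compound lambda — soluble in ether match; density above water match; melting point high miss; turns litmus red miss; positive iodoform match; gives precipitate with silver nitrate match; burns with sooty flame match; effervesces with carbonate miss
Every candidate fails on at least one observation.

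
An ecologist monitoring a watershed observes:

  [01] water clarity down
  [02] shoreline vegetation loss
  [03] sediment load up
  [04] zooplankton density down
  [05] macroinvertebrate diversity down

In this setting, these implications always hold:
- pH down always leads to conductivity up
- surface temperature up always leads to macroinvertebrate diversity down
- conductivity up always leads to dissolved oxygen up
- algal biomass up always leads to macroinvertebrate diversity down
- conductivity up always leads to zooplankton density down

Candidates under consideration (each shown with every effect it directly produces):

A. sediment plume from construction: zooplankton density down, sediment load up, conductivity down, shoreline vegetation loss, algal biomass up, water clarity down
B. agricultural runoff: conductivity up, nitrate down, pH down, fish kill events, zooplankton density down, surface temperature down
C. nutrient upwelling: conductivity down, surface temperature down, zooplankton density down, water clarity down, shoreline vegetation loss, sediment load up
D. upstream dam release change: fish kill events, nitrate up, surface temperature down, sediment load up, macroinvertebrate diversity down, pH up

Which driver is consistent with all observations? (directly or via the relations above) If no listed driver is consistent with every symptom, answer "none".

A

Per-candidate check:
(A) sediment plume from construction — water clarity down match; shoreline vegetation loss match; sediment load up match; zooplankton density down match; macroinvertebrate diversity down match (by algal biomass up → macroinvertebrate diversity down)
(B) agricultural runoff — does not account for water clarity down, shoreline vegetation loss, sediment load up, macroinvertebrate diversity down
(C) nutrient upwelling — does not account for macroinvertebrate diversity down
(D) upstream dam release change — water clarity down miss; shoreline vegetation loss miss; sediment load up match; zooplankton density down miss; macroinvertebrate diversity down match
(A) alone accounts for all the evidence.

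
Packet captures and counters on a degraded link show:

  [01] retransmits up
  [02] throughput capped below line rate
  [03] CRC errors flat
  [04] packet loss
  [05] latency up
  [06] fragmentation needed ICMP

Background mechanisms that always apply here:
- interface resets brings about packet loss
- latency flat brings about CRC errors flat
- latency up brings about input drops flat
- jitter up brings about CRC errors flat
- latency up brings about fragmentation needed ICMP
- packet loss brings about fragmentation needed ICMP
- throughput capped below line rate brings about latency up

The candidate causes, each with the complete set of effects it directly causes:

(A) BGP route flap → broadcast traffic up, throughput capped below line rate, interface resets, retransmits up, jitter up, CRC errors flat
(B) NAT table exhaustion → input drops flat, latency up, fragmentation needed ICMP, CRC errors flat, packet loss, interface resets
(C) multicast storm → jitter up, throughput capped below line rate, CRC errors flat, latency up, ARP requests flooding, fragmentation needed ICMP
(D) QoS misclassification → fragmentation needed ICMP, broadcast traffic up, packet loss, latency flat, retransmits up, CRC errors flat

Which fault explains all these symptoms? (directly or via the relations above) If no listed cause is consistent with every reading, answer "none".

Per-candidate check:
(A) BGP route flap — retransmits up ✓; throughput capped below line rate ✓; CRC errors flat ✓; packet loss ✓ (by interface resets → packet loss); latency up ✓ (by throughput capped below line rate → latency up); fragmentation needed ICMP ✓ (by throughput capped below line rate → latency up → fragmentation needed ICMP)
(B) NAT table exhaustion — retransmits up ✗; throughput capped below line rate ✗; CRC errors flat ✓; packet loss ✓; latency up ✓; fragmentation needed ICMP ✓
(C) multicast storm — retransmits up ✗; throughput capped below line rate ✓; CRC errors flat ✓; packet loss ✗; latency up ✓; fragmentation needed ICMP ✓
(D) QoS misclassification — fails on throughput capped below line rate, latency up (predicts latency flat, not latency up)
Only (A) is consistent with every observation.

A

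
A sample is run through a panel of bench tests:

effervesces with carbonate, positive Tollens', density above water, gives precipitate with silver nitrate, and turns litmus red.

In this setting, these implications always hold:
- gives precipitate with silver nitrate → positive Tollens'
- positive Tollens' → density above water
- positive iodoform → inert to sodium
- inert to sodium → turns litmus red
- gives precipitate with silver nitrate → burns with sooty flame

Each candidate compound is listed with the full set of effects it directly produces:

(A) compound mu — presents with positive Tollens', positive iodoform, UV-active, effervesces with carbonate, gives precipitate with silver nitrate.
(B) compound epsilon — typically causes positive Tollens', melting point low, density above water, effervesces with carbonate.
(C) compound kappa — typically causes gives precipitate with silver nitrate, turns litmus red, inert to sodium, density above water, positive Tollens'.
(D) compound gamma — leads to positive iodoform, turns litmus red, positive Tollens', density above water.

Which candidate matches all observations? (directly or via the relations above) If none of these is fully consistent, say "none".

For each candidate, compare predicted effects to what was observed:
(A) compound mu — accounts for every observation (density above water via positive Tollens' → density above water)
(B) compound epsilon — does not account for gives precipitate with silver nitrate, turns litmus red
(C) compound kappa — effervesces with carbonate -; positive Tollens' +; density above water +; gives precipitate with silver nitrate +; turns litmus red +
(D) compound gamma — does not account for effervesces with carbonate, gives precipitate with silver nitrate
Only (A) is consistent with every observation.

A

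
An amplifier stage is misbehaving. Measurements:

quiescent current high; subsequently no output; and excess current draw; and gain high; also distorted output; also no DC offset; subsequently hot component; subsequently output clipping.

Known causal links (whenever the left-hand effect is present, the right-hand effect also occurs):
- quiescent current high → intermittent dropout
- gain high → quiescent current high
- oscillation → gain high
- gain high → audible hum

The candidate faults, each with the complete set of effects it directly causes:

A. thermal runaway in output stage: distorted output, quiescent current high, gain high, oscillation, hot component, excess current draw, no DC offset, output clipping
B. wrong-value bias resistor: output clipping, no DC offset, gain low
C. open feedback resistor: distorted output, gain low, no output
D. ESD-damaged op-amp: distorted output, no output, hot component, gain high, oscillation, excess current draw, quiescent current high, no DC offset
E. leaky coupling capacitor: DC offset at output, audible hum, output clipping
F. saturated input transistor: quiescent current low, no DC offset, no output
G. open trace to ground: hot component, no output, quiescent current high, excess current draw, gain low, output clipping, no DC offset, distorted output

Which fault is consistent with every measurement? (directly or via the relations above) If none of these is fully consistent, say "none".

none

Checking each candidate against the observations:
(A) thermal runaway in output stage — quiescent current high match; no output miss; excess current draw match; gain high match; distorted output match; no DC offset match; hot component match; output clipping match
(B) wrong-value bias resistor — quiescent current high miss; no output miss; excess current draw miss; gain high miss; distorted output miss; no DC offset match; hot component miss; output clipping match
(C) open feedback resistor — quiescent current high miss; no output match; excess current draw miss; gain high miss; distorted output match; no DC offset miss; hot component miss; output clipping miss
(D) ESD-damaged op-amp — does not account for output clipping
(E) leaky coupling capacitor — quiescent current high miss; no output miss; excess current draw miss; gain high miss; distorted output miss; no DC offset miss; hot component miss; output clipping match
(F) saturated input transistor — fails on quiescent current high, excess current draw, gain high, distorted output, hot component, output clipping (predicts quiescent current low, not quiescent current high)
(G) open trace to ground — fails on gain high (predicts gain low, not gain high)
None of the listed candidates fits everything.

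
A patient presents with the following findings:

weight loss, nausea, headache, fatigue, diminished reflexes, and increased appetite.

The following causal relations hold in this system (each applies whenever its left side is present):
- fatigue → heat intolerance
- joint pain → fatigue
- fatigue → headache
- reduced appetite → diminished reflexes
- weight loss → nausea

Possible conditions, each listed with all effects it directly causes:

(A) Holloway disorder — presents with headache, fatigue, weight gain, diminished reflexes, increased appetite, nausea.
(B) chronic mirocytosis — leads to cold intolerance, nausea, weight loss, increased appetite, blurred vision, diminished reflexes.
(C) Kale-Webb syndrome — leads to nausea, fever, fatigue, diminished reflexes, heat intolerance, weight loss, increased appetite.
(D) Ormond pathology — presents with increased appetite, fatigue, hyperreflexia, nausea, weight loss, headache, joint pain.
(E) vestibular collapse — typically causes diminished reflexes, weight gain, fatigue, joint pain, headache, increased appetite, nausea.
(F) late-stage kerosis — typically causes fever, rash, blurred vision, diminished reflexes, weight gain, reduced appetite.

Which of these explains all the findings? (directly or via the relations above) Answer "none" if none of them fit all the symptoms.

C

Testing each hypothesis:
(A) Holloway disorder — fails on weight loss (predicts weight gain, not weight loss)
(B) chronic mirocytosis — does not account for headache, fatigue
(C) Kale-Webb syndrome — weight loss yes; nausea yes; headache yes (via fatigue → headache); fatigue yes; diminished reflexes yes; increased appetite yes
(D) Ormond pathology — weight loss yes; nausea yes; headache yes; fatigue yes; diminished reflexes NO; increased appetite yes
(E) vestibular collapse — fails on weight loss (predicts weight gain, not weight loss)
(F) late-stage kerosis — fails on weight loss, nausea, headache, fatigue, increased appetite (predicts weight gain, not weight loss; predicts reduced appetite, not increased appetite)
Only (C) is consistent with every observation.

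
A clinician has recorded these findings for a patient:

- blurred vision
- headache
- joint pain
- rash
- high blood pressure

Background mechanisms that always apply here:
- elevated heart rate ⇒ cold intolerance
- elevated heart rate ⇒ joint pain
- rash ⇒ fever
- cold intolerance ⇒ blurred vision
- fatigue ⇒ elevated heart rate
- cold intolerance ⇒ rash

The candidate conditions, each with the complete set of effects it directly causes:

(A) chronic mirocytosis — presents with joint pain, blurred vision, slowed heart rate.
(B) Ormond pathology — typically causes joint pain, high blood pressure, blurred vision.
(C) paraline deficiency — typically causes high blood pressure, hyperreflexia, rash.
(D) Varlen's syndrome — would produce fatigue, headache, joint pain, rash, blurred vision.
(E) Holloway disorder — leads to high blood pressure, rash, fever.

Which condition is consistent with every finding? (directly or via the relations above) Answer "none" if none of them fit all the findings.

For each candidate, compare predicted effects to what was observed:
(A) chronic mirocytosis — blurred vision match; headache miss; joint pain match; rash miss; high blood pressure miss
(B) Ormond pathology — blurred vision match; headache miss; joint pain match; rash miss; high blood pressure match
(C) paraline deficiency — blurred vision miss; headache miss; joint pain miss; rash match; high blood pressure match
(D) Varlen's syndrome — does not account for high blood pressure
(E) Holloway disorder — does not account for blurred vision, headache, joint pain
None of the listed candidates fits everything.

none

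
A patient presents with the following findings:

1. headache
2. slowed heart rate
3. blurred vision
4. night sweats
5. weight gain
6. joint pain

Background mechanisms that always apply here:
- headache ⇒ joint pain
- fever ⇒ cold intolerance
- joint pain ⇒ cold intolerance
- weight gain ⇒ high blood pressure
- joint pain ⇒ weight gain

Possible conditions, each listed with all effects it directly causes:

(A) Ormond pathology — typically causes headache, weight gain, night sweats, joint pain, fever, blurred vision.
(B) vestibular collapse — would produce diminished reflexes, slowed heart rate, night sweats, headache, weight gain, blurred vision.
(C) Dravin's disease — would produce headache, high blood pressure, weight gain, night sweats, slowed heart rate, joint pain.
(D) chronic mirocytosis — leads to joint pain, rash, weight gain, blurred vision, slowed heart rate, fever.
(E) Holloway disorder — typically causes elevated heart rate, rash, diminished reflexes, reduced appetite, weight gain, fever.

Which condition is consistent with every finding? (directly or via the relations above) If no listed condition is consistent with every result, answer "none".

B

Per-candidate check:
(A) Ormond pathology — headache yes; slowed heart rate NO; blurred vision yes; night sweats yes; weight gain yes; joint pain yes
(B) vestibular collapse — headache yes; slowed heart rate yes; blurred vision yes; night sweats yes; weight gain yes; joint pain yes (through headache → joint pain)
(C) Dravin's disease — headache yes; slowed heart rate yes; blurred vision NO; night sweats yes; weight gain yes; joint pain yes
(D) chronic mirocytosis — headache NO; slowed heart rate yes; blurred vision yes; night sweats NO; weight gain yes; joint pain yes
(E) Holloway disorder — headache NO; slowed heart rate NO; blurred vision NO; night sweats NO; weight gain yes; joint pain NO
(B) is the only candidate with no mismatches.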